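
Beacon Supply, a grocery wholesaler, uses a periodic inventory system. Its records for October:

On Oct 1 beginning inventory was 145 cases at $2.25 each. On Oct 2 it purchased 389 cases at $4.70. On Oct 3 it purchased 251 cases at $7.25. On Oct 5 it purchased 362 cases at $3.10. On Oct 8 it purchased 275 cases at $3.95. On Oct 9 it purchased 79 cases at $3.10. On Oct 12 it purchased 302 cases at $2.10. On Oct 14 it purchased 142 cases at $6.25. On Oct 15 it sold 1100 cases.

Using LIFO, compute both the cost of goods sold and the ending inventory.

Oct 15, 1100 sold [LIFO — newest first]: 142 @ $6.25 + 302 @ $2.10 + 79 @ $3.10 + 275 @ $3.95 + 302 @ $3.10 = $3,789.05
Ending inventory: 145 @ $2.25 + 389 @ $4.70 + 251 @ $7.25 + 60 @ $3.10 = $4,160.30
Check: goods available $7,949.35 = COGS $3,789.05 + ending $4,160.30

COGS = $3,789.05; ending inventory = $4,160.30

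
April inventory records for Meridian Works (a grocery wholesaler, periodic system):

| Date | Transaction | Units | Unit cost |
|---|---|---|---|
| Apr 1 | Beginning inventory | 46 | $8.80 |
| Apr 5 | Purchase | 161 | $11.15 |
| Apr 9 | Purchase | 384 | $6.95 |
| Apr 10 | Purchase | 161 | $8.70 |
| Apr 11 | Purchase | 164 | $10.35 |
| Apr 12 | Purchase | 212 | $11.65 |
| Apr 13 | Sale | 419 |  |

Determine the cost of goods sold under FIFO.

Apr 13, 419 sold [FIFO — oldest first]: 46 @ $8.80 + 161 @ $11.15 + 212 @ $6.95 = $3,673.35
Ending inventory: 172 @ $6.95 + 161 @ $8.70 + 164 @ $10.35 + 212 @ $11.65 = $6,763.30
Check: goods available $10,436.65 = COGS $3,673.35 + ending $6,763.30

COGS = $3,673.35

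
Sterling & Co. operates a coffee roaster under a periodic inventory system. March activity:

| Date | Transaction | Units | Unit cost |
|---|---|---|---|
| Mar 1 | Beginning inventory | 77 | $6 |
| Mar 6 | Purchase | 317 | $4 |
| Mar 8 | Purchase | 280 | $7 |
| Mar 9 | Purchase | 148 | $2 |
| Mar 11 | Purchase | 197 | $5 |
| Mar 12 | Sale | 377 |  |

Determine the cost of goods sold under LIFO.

COGS = $1,505

Mar 12, 377 sold [LIFO — newest first]: 197 @ $5 + 148 @ $2 + 32 @ $7 = $1,505
Ending inventory: 77 @ $6 + 317 @ $4 + 248 @ $7 = $3,466
Check: goods available $4,971 = COGS $1,505 + ending $3,466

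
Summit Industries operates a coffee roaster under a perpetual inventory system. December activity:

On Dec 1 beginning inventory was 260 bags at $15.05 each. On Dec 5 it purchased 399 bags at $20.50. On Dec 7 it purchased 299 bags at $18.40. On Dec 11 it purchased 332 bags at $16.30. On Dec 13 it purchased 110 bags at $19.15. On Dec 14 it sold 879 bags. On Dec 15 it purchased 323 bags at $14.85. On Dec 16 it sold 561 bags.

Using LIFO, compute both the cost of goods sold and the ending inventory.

Dec 14, 879 sold [LIFO — newest first]: 110 @ $19.15 + 332 @ $16.30 + 299 @ $18.40 + 138 @ $20.50 = $15,848.70
Dec 16, 561 sold [LIFO — newest first]: 323 @ $14.85 + 238 @ $20.50 = $9,675.55
Total COGS = $15,848.70 + $9,675.55 = $25,524.25
Ending inventory: 260 @ $15.05 + 23 @ $20.50 = $4,384.50

COGS = $25,524.25; ending inventory = $4,384.50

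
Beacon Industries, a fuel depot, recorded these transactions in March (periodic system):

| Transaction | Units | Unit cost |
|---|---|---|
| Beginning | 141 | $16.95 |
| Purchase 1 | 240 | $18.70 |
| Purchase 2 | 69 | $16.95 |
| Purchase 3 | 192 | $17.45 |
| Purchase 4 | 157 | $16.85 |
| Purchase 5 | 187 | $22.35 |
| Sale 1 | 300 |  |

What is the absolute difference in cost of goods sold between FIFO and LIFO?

$720.25

FIFO COGS: 141 @ $16.95 + 159 @ $18.70 = $5,363.25
LIFO COGS: 187 @ $22.35 + 113 @ $16.85 = $6,083.50
Difference = |$5,363.25 − $6,083.50| = $720.25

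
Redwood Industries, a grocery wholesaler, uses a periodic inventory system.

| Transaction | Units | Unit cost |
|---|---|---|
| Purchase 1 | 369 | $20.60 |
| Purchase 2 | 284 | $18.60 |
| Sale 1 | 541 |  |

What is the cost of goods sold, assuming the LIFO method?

Sale 1 (541) [LIFO — newest first]: 284 @ $18.60 + 257 @ $20.60 = $10,576.60
Ending inventory: 112 @ $20.60 = $2,307.20

COGS = $10,576.60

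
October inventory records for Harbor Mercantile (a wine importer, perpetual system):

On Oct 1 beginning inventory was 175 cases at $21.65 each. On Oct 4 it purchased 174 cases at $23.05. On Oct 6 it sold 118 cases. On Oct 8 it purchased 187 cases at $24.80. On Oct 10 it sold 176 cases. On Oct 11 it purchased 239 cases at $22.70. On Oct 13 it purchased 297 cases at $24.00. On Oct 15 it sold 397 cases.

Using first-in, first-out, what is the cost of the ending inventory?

Oct 6, 118 sold [FIFO — oldest first]: 118 @ $21.65 = $2,554.70
Oct 10, 176 sold [FIFO — oldest first]: 57 @ $21.65 + 119 @ $23.05 = $3,977.00
Oct 15, 397 sold [FIFO — oldest first]: 55 @ $23.05 + 187 @ $24.80 + 155 @ $22.70 = $9,423.85
Total COGS = $2,554.70 + $3,977.00 + $9,423.85 = $15,955.55
Ending inventory: 84 @ $22.70 + 297 @ $24.00 = $9,034.80

Ending inventory = $9,034.80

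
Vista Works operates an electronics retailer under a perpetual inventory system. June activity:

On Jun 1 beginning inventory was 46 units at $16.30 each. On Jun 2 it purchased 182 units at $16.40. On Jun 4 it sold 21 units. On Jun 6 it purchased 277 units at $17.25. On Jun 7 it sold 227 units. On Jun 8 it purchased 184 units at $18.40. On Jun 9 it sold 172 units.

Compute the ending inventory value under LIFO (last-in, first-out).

Ending inventory = $4,473.50

Jun 4, 21 sold [LIFO — newest first]: 21 @ $16.40 = $344.40
Jun 7, 227 sold [LIFO — newest first]: 227 @ $17.25 = $3,915.75
Jun 9, 172 sold [LIFO — newest first]: 172 @ $18.40 = $3,164.80
Total COGS = $344.40 + $3,915.75 + $3,164.80 = $7,424.95
Ending inventory: 46 @ $16.30 + 161 @ $16.40 + 50 @ $17.25 + 12 @ $18.40 = $4,473.50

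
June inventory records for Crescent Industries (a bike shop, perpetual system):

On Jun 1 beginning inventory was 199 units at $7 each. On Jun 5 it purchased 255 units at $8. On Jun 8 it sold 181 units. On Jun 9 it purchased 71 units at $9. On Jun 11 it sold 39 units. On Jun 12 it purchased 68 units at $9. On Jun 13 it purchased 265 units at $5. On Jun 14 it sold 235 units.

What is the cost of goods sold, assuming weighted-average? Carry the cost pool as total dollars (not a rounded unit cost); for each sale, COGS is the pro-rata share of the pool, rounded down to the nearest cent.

COGS = $3,271.46

After Jun 1: 199 on hand, pool $1,393.00 (≈ $7.0000 each)
After Jun 5: 454 on hand, pool $3,433.00 (≈ $7.5617 each)
Jun 8, sell 181: 181/454 × $3,433.00 → $1,368.66
After Jun 9: 344 on hand, pool $2,703.34 (≈ $7.8585 each)
Jun 11, sell 39: 39/344 × $2,703.34 → $306.48
After Jun 12: 373 on hand, pool $3,008.86 (≈ $8.0666 each)
After Jun 13: 638 on hand, pool $4,333.86 (≈ $6.7929 each)
Jun 14, sell 235: 235/638 × $4,333.86 → $1,596.32
Total COGS = $1,368.66 + $306.48 + $1,596.32 = $3,271.46
Ending inventory (cost pool remaining) = $2,737.54
Check: goods available $6,009.00 = COGS $3,271.46 + ending $2,737.54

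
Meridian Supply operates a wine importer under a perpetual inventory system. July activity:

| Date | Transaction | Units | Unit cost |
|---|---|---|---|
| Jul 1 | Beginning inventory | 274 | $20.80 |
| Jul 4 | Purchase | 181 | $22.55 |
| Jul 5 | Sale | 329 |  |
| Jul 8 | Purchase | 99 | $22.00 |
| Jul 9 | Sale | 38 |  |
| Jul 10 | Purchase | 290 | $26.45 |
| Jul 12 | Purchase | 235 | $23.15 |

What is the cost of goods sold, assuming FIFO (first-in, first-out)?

COGS = $7,796.35

Jul 5, 329 sold [FIFO — oldest first]: 274 @ $20.80 + 55 @ $22.55 = $6,939.45
Jul 9, 38 sold [FIFO — oldest first]: 38 @ $22.55 = $856.90
Total COGS = $6,939.45 + $856.90 = $7,796.35
Ending inventory: 88 @ $22.55 + 99 @ $22.00 + 290 @ $26.45 + 235 @ $23.15 = $17,273.15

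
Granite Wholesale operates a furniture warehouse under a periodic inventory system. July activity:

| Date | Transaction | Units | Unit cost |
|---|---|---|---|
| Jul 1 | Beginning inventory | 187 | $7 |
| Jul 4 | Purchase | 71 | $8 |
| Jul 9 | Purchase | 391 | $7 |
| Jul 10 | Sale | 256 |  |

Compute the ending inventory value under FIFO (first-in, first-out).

Jul 10, 256 sold [FIFO — oldest first]: 187 @ $7 + 69 @ $8 = $1,861
Ending inventory: 2 @ $8 + 391 @ $7 = $2,753

Ending inventory = $2,753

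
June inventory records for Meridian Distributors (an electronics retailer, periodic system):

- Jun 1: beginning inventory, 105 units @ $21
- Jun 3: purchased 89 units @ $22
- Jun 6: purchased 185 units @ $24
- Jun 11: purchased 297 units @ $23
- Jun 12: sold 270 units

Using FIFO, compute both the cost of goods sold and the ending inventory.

Jun 12, 270 sold [FIFO — oldest first]: 105 @ $21 + 89 @ $22 + 76 @ $24 = $5,987
Ending inventory: 109 @ $24 + 297 @ $23 = $9,447
Check: goods available $15,434 = COGS $5,987 + ending $9,447

COGS = $5,987; ending inventory = $9,447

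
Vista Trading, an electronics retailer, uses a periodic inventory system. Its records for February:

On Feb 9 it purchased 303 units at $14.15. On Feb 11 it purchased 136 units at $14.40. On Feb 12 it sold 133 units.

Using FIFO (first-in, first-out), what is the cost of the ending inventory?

Feb 12, 133 sold [FIFO — oldest first]: 133 @ $14.15 = $1,881.95
Ending inventory: 170 @ $14.15 + 136 @ $14.40 = $4,363.90

Ending inventory = $4,363.90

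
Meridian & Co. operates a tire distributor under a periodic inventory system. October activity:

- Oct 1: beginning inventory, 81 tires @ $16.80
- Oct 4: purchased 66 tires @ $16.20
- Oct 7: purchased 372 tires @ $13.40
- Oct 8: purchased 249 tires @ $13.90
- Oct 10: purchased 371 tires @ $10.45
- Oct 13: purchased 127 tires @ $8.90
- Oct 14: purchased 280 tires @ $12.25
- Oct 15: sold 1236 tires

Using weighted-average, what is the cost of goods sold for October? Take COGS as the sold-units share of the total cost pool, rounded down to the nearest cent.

Oct 15, sell 1236: 1236/1546 × $19,313.15 → $15,440.52
Ending inventory (cost pool remaining) = $3,872.63

COGS = $15,440.52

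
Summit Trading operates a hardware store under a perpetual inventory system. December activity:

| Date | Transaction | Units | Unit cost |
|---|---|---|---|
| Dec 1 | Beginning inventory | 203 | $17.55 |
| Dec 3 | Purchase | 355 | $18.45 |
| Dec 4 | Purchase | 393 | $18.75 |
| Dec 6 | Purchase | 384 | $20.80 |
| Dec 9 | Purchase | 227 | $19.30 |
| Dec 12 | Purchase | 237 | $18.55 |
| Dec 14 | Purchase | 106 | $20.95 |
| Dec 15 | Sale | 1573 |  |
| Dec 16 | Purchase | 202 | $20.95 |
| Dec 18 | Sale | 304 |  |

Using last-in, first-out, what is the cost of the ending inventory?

Ending inventory = $4,060.80

Dec 15, 1573 sold [LIFO — newest first]: 106 @ $20.95 + 237 @ $18.55 + 227 @ $19.30 + 384 @ $20.80 + 393 @ $18.75 + 226 @ $18.45 = $30,523.80
Dec 18, 304 sold [LIFO — newest first]: 202 @ $20.95 + 102 @ $18.45 = $6,113.80
Total COGS = $30,523.80 + $6,113.80 = $36,637.60
Ending inventory: 203 @ $17.55 + 27 @ $18.45 = $4,060.80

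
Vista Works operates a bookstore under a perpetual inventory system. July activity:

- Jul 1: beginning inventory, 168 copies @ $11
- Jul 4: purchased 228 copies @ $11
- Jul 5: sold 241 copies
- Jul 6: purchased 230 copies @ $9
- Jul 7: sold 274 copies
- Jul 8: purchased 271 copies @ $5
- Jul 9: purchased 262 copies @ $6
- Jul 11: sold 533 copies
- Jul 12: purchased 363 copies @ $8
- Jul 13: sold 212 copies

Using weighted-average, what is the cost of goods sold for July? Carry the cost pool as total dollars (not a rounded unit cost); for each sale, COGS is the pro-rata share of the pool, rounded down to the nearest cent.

After Jul 1: 168 on hand, pool $1,848.00 (≈ $11.0000 each)
After Jul 4: 396 on hand, pool $4,356.00 (≈ $11.0000 each)
Jul 5, sell 241: 241/396 × $4,356.00 → $2,651.00
After Jul 6: 385 on hand, pool $3,775.00 (≈ $9.8052 each)
Jul 7, sell 274: 274/385 × $3,775.00 → $2,686.62
After Jul 8: 382 on hand, pool $2,443.38 (≈ $6.3963 each)
After Jul 9: 644 on hand, pool $4,015.38 (≈ $6.2351 each)
Jul 11, sell 533: 533/644 × $4,015.38 → $3,323.28
After Jul 12: 474 on hand, pool $3,596.10 (≈ $7.5867 each)
Jul 13, sell 212: 212/474 × $3,596.10 → $1,608.38
Total COGS = $2,651.00 + $2,686.62 + $3,323.28 + $1,608.38 = $10,269.28
Ending inventory (cost pool remaining) = $1,987.72
Check: goods available $12,257.00 = COGS $10,269.28 + ending $1,987.72

COGS = $10,269.28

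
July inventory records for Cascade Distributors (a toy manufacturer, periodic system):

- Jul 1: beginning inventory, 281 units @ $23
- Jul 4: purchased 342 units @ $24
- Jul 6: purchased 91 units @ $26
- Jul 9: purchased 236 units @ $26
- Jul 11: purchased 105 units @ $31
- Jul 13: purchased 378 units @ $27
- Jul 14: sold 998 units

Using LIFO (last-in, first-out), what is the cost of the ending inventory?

Ending inventory = $10,159

Jul 14, 998 sold [LIFO — newest first]: 378 @ $27 + 105 @ $31 + 236 @ $26 + 91 @ $26 + 188 @ $24 = $26,475
Ending inventory: 281 @ $23 + 154 @ $24 = $10,159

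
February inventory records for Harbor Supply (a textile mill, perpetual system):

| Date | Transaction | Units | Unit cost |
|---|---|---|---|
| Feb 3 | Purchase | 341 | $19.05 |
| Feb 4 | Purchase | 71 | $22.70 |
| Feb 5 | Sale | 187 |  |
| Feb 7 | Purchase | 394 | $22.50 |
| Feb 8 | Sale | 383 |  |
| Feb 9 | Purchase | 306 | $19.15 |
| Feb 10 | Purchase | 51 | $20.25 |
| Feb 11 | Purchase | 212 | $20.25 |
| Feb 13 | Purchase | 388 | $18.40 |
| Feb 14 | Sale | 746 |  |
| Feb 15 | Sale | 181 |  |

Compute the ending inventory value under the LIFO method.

Ending inventory = $5,108.25

Feb 5, 187 sold [LIFO — newest first]: 71 @ $22.70 + 116 @ $19.05 = $3,821.50
Feb 8, 383 sold [LIFO — newest first]: 383 @ $22.50 = $8,617.50
Feb 14, 746 sold [LIFO — newest first]: 388 @ $18.40 + 212 @ $20.25 + 51 @ $20.25 + 95 @ $19.15 = $14,284.20
Feb 15, 181 sold [LIFO — newest first]: 181 @ $19.15 = $3,466.15
Total COGS = $3,821.50 + $8,617.50 + $14,284.20 + $3,466.15 = $30,189.35
Ending inventory: 225 @ $19.05 + 11 @ $22.50 + 30 @ $19.15 = $5,108.25
Check: goods available $35,297.60 = COGS $30,189.35 + ending $5,108.25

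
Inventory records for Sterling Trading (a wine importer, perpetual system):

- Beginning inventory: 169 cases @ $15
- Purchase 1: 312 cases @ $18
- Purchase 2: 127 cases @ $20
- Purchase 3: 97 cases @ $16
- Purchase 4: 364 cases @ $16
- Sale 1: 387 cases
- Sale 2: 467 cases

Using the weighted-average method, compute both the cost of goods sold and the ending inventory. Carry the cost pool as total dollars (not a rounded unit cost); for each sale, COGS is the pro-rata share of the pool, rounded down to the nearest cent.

After Beginning: 169 on hand, pool $2,535.00 (≈ $15.0000 each)
After Purchase 1: 481 on hand, pool $8,151.00 (≈ $16.9459 each)
After Purchase 2: 608 on hand, pool $10,691.00 (≈ $17.5839 each)
After Purchase 3: 705 on hand, pool $12,243.00 (≈ $17.3660 each)
After Purchase 4: 1069 on hand, pool $18,067.00 (≈ $16.9008 each)
Sale 1, sell 387: 387/1069 × $18,067.00 → $6,540.62
Sale 2, sell 467: 467/682 × $11,526.38 → $7,892.69
Total COGS = $6,540.62 + $7,892.69 = $14,433.31
Ending inventory (cost pool remaining) = $3,633.69

COGS = $14,433.31; ending inventory = $3,633.69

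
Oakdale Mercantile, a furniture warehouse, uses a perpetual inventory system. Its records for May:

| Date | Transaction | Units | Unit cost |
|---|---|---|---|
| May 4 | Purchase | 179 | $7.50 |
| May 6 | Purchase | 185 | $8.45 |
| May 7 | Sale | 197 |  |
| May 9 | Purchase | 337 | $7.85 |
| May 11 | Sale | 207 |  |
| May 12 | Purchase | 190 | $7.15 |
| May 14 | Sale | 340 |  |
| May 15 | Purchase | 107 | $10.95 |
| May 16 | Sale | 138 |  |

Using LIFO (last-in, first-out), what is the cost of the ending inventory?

Ending inventory = $870.00

May 7, 197 sold [LIFO — newest first]: 185 @ $8.45 + 12 @ $7.50 = $1,653.25
May 11, 207 sold [LIFO — newest first]: 207 @ $7.85 = $1,624.95
May 14, 340 sold [LIFO — newest first]: 190 @ $7.15 + 130 @ $7.85 + 20 @ $7.50 = $2,529.00
May 16, 138 sold [LIFO — newest first]: 107 @ $10.95 + 31 @ $7.50 = $1,404.15
Total COGS = $1,653.25 + $1,624.95 + $2,529.00 + $1,404.15 = $7,211.35
Ending inventory: 116 @ $7.50 = $870.00
Check: goods available $8,081.35 = COGS $7,211.35 + ending $870.00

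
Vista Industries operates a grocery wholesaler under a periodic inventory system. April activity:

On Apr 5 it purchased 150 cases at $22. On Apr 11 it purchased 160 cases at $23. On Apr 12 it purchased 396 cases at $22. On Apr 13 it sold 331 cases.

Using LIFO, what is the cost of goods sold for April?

Apr 13, 331 sold [LIFO — newest first]: 331 @ $22 = $7,282
Ending inventory: 150 @ $22 + 160 @ $23 + 65 @ $22 = $8,410

COGS = $7,282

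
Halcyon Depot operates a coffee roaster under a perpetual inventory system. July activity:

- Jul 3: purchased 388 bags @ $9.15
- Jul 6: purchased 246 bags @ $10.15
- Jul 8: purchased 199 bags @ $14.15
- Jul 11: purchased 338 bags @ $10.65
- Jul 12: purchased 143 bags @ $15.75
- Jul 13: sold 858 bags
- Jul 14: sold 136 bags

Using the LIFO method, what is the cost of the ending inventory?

Ending inventory = $2,928.00

Jul 13, 858 sold [LIFO — newest first]: 143 @ $15.75 + 338 @ $10.65 + 199 @ $14.15 + 178 @ $10.15 = $10,474.50
Jul 14, 136 sold [LIFO — newest first]: 68 @ $10.15 + 68 @ $9.15 = $1,312.40
Total COGS = $10,474.50 + $1,312.40 = $11,786.90
Ending inventory: 320 @ $9.15 = $2,928.00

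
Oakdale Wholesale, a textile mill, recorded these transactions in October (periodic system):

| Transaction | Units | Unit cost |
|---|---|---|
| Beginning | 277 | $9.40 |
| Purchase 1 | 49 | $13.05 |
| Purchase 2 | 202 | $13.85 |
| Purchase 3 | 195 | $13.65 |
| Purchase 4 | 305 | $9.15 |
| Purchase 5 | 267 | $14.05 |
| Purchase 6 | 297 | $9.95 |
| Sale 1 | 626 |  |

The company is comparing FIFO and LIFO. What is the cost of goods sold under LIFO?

COGS = $7,273.80

FIFO COGS: 277 @ $9.40 + 49 @ $13.05 + 202 @ $13.85 + 98 @ $13.65 = $7,378.65
LIFO COGS: 297 @ $9.95 + 267 @ $14.05 + 62 @ $9.15 = $7,273.80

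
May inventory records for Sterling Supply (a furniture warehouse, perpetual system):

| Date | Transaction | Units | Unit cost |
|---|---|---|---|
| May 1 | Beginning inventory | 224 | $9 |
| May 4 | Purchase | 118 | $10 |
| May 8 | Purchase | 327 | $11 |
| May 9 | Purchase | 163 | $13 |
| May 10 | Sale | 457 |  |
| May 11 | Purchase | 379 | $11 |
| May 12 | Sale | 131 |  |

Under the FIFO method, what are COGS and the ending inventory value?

COGS = $5,902; ending inventory = $7,179

May 10, 457 sold [FIFO — oldest first]: 224 @ $9 + 118 @ $10 + 115 @ $11 = $4,461
May 12, 131 sold [FIFO — oldest first]: 131 @ $11 = $1,441
Total COGS = $4,461 + $1,441 = $5,902
Ending inventory: 81 @ $11 + 163 @ $13 + 379 @ $11 = $7,179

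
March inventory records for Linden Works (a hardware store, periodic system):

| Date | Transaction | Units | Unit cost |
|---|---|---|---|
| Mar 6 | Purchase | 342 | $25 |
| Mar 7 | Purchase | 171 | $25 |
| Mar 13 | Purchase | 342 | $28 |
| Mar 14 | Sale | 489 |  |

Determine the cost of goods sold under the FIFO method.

Mar 14, 489 sold [FIFO — oldest first]: 342 @ $25 + 147 @ $25 = $12,225
Ending inventory: 24 @ $25 + 342 @ $28 = $10,176

COGS = $12,225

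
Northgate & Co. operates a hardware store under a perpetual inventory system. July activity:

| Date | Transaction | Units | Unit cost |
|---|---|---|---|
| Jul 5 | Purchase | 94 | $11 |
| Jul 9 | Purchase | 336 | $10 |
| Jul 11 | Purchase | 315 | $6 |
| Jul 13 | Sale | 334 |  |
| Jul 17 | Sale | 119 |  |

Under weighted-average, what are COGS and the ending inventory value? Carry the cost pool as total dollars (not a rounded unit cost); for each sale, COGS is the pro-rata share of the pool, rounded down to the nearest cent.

After Jul 5: 94 on hand, pool $1,034.00 (≈ $11.0000 each)
After Jul 9: 430 on hand, pool $4,394.00 (≈ $10.2186 each)
After Jul 11: 745 on hand, pool $6,284.00 (≈ $8.4349 each)
Jul 13, sell 334: 334/745 × $6,284.00 → $2,817.25
Jul 17, sell 119: 119/411 × $3,466.75 → $1,003.75
Total COGS = $2,817.25 + $1,003.75 = $3,821.00
Ending inventory (cost pool remaining) = $2,463.00
Check: goods available $6,284.00 = COGS $3,821.00 + ending $2,463.00

COGS = $3,821.00; ending inventory = $2,463.00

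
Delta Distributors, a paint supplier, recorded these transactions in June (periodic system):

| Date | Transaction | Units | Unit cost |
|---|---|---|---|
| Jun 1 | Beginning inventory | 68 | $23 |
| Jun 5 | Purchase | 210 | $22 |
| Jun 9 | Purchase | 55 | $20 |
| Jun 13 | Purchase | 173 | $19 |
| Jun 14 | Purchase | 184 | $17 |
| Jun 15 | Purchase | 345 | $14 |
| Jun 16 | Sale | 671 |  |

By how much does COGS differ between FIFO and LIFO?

FIFO COGS: 68 @ $23 + 210 @ $22 + 55 @ $20 + 173 @ $19 + 165 @ $17 = $13,376
LIFO COGS: 345 @ $14 + 184 @ $17 + 142 @ $19 = $10,656
Difference = |$13,376 − $10,656| = $2,720

$2,720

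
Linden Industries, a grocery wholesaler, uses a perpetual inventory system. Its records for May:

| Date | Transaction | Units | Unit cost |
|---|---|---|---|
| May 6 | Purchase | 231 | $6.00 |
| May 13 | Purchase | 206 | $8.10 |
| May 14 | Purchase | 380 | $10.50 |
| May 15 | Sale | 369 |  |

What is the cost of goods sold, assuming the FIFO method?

May 15, 369 sold [FIFO — oldest first]: 231 @ $6.00 + 138 @ $8.10 = $2,503.80
Ending inventory: 68 @ $8.10 + 380 @ $10.50 = $4,540.80

COGS = $2,503.80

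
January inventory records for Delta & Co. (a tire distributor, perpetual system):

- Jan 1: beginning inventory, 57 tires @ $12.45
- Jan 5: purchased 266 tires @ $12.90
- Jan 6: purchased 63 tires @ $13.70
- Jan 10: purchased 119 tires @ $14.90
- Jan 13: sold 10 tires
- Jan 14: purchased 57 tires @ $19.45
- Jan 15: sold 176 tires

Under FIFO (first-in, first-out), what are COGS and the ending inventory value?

COGS = $2,373.75; ending inventory = $5,512.15

Jan 13, 10 sold [FIFO — oldest first]: 10 @ $12.45 = $124.50
Jan 15, 176 sold [FIFO — oldest first]: 47 @ $12.45 + 129 @ $12.90 = $2,249.25
Total COGS = $124.50 + $2,249.25 = $2,373.75
Ending inventory: 137 @ $12.90 + 63 @ $13.70 + 119 @ $14.90 + 57 @ $19.45 = $5,512.15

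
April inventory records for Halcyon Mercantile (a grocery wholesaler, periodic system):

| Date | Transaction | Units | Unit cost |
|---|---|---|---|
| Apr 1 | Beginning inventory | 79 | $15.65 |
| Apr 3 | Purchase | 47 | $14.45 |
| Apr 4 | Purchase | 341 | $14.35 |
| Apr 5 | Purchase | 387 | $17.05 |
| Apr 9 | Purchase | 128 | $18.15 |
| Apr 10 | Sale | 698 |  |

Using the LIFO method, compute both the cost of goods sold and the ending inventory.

Apr 10, 698 sold [LIFO — newest first]: 128 @ $18.15 + 387 @ $17.05 + 183 @ $14.35 = $11,547.60
Ending inventory: 79 @ $15.65 + 47 @ $14.45 + 158 @ $14.35 = $4,182.80
Check: goods available $15,730.40 = COGS $11,547.60 + ending $4,182.80

COGS = $11,547.60; ending inventory = $4,182.80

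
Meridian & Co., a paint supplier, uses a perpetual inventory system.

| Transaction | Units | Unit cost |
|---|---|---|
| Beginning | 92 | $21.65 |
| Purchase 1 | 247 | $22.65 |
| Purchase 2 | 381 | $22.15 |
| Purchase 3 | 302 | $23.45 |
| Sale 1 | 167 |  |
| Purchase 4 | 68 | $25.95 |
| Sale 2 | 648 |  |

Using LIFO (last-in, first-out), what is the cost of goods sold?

Sale 1 (167) [LIFO — newest first]: 167 @ $23.45 = $3,916.15
Sale 2 (648) [LIFO — newest first]: 68 @ $25.95 + 135 @ $23.45 + 381 @ $22.15 + 64 @ $22.65 = $14,819.10
Total COGS = $3,916.15 + $14,819.10 = $18,735.25
Ending inventory: 92 @ $21.65 + 183 @ $22.65 = $6,136.75

COGS = $18,735.25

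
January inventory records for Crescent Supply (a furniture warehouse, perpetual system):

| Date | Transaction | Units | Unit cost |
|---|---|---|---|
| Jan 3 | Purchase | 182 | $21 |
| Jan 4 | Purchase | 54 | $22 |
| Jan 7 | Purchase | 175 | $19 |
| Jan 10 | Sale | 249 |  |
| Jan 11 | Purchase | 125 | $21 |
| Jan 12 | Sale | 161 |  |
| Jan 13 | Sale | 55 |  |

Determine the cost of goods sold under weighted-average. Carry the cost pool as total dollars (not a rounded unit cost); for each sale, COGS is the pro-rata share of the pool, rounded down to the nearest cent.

COGS = $9,497.86

After Jan 3: 182 on hand, pool $3,822.00 (≈ $21.0000 each)
After Jan 4: 236 on hand, pool $5,010.00 (≈ $21.2288 each)
After Jan 7: 411 on hand, pool $8,335.00 (≈ $20.2798 each)
Jan 10, sell 249: 249/411 × $8,335.00 → $5,049.67
After Jan 11: 287 on hand, pool $5,910.33 (≈ $20.5935 each)
Jan 12, sell 161: 161/287 × $5,910.33 → $3,315.55
Jan 13, sell 55: 55/126 × $2,594.78 → $1,132.64
Total COGS = $5,049.67 + $3,315.55 + $1,132.64 = $9,497.86
Ending inventory (cost pool remaining) = $1,462.14
Check: goods available $10,960.00 = COGS $9,497.86 + ending $1,462.14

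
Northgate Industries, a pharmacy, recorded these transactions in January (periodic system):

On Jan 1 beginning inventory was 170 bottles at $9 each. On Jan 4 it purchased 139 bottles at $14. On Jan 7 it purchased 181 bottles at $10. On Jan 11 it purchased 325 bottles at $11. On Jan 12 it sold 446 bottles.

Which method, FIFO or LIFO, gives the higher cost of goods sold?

FIFO COGS: 170 @ $9 + 139 @ $14 + 137 @ $10 = $4,846
LIFO COGS: 325 @ $11 + 121 @ $10 = $4,785

FIFO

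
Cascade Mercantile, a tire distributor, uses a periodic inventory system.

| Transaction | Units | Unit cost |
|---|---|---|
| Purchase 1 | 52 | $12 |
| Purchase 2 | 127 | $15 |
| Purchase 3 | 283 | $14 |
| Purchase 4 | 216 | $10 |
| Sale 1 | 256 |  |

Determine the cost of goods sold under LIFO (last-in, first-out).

Sale 1 (256) [LIFO — newest first]: 216 @ $10 + 40 @ $14 = $2,720
Ending inventory: 52 @ $12 + 127 @ $15 + 243 @ $14 = $5,931

COGS = $2,720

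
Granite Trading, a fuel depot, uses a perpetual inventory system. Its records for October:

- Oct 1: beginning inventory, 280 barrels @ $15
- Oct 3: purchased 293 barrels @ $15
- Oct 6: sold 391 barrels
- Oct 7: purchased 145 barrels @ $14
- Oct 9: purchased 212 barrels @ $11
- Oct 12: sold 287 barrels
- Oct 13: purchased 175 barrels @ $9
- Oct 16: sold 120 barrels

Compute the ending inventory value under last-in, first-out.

Oct 6, 391 sold [LIFO — newest first]: 293 @ $15 + 98 @ $15 = $5,865
Oct 12, 287 sold [LIFO — newest first]: 212 @ $11 + 75 @ $14 = $3,382
Oct 16, 120 sold [LIFO — newest first]: 120 @ $9 = $1,080
Total COGS = $5,865 + $3,382 + $1,080 = $10,327
Ending inventory: 182 @ $15 + 70 @ $14 + 55 @ $9 = $4,205

Ending inventory = $4,205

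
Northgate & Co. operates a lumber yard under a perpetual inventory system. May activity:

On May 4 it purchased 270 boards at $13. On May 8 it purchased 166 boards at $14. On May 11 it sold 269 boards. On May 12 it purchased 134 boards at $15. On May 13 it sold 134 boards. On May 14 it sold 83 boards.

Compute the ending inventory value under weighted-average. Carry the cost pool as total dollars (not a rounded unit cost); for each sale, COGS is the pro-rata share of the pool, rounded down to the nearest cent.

Ending inventory = $1,184.55

After May 4: 270 on hand, pool $3,510.00 (≈ $13.0000 each)
After May 8: 436 on hand, pool $5,834.00 (≈ $13.3807 each)
May 11, sell 269: 269/436 × $5,834.00 → $3,599.41
After May 12: 301 on hand, pool $4,244.59 (≈ $14.1016 each)
May 13, sell 134: 134/301 × $4,244.59 → $1,889.61
May 14, sell 83: 83/167 × $2,354.98 → $1,170.43
Total COGS = $3,599.41 + $1,889.61 + $1,170.43 = $6,659.45
Ending inventory (cost pool remaining) = $1,184.55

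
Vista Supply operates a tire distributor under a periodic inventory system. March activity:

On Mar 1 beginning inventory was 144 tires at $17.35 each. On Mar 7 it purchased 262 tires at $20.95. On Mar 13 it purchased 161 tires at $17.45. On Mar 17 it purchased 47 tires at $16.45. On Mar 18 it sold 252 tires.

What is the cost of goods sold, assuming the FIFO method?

COGS = $4,761.00

Mar 18, 252 sold [FIFO — oldest first]: 144 @ $17.35 + 108 @ $20.95 = $4,761.00
Ending inventory: 154 @ $20.95 + 161 @ $17.45 + 47 @ $16.45 = $6,808.90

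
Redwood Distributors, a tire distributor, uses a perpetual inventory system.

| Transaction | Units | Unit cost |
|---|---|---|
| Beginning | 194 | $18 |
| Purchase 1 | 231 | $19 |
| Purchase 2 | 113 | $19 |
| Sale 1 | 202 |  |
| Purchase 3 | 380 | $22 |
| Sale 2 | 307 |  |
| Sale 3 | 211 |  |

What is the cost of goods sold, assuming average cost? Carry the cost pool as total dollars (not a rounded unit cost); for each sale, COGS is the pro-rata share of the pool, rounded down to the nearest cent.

COGS = $14,344.24

After Beginning: 194 on hand, pool $3,492.00 (≈ $18.0000 each)
After Purchase 1: 425 on hand, pool $7,881.00 (≈ $18.5435 each)
After Purchase 2: 538 on hand, pool $10,028.00 (≈ $18.6394 each)
Sale 1, sell 202: 202/538 × $10,028.00 → $3,765.15
After Purchase 3: 716 on hand, pool $14,622.85 (≈ $20.4230 each)
Sale 2, sell 307: 307/716 × $14,622.85 → $6,269.85
Sale 3, sell 211: 211/409 × $8,353.00 → $4,309.24
Total COGS = $3,765.15 + $6,269.85 + $4,309.24 = $14,344.24
Ending inventory (cost pool remaining) = $4,043.76
Check: goods available $18,388.00 = COGS $14,344.24 + ending $4,043.76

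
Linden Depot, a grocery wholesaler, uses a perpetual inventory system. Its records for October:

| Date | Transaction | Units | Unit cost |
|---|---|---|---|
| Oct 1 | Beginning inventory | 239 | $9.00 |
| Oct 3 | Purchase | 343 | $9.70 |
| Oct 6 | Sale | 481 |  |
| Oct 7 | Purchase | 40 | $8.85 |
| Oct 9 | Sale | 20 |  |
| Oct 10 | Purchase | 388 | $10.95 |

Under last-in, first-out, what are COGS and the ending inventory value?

Oct 6, 481 sold [LIFO — newest first]: 343 @ $9.70 + 138 @ $9.00 = $4,569.10
Oct 9, 20 sold [LIFO — newest first]: 20 @ $8.85 = $177.00
Total COGS = $4,569.10 + $177.00 = $4,746.10
Ending inventory: 101 @ $9.00 + 20 @ $8.85 + 388 @ $10.95 = $5,334.60
Check: goods available $10,080.70 = COGS $4,746.10 + ending $5,334.60

COGS = $4,746.10; ending inventory = $5,334.60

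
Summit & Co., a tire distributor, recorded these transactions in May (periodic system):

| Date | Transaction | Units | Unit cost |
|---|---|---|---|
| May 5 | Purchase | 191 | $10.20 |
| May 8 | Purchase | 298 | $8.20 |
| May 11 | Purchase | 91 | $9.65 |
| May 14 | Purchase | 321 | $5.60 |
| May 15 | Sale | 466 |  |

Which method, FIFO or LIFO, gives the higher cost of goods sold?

FIFO

FIFO COGS: 191 @ $10.20 + 275 @ $8.20 = $4,203.20
LIFO COGS: 321 @ $5.60 + 91 @ $9.65 + 54 @ $8.20 = $3,118.55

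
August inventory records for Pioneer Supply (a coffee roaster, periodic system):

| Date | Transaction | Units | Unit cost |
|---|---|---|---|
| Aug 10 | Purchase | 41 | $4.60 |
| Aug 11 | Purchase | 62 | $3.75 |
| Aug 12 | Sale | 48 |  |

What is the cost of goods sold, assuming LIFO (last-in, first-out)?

COGS = $180.00

Aug 12, 48 sold [LIFO — newest first]: 48 @ $3.75 = $180.00
Ending inventory: 41 @ $4.60 + 14 @ $3.75 = $241.10
Check: goods available $421.10 = COGS $180.00 + ending $241.10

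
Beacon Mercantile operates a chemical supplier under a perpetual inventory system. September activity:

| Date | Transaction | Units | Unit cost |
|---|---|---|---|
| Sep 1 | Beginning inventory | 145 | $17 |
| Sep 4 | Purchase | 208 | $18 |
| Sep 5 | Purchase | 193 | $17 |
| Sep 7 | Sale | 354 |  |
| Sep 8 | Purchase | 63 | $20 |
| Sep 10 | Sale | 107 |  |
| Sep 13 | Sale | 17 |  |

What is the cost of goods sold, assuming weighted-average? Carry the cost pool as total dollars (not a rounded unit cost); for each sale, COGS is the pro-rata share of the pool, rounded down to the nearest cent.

After Sep 1: 145 on hand, pool $2,465.00 (≈ $17.0000 each)
After Sep 4: 353 on hand, pool $6,209.00 (≈ $17.5892 each)
After Sep 5: 546 on hand, pool $9,490.00 (≈ $17.3810 each)
Sep 7, sell 354: 354/546 × $9,490.00 → $6,152.85
After Sep 8: 255 on hand, pool $4,597.15 (≈ $18.0280 each)
Sep 10, sell 107: 107/255 × $4,597.15 → $1,929.00
Sep 13, sell 17: 17/148 × $2,668.15 → $306.47
Total COGS = $6,152.85 + $1,929.00 + $306.47 = $8,388.32
Ending inventory (cost pool remaining) = $2,361.68
Check: goods available $10,750.00 = COGS $8,388.32 + ending $2,361.68

COGS = $8,388.32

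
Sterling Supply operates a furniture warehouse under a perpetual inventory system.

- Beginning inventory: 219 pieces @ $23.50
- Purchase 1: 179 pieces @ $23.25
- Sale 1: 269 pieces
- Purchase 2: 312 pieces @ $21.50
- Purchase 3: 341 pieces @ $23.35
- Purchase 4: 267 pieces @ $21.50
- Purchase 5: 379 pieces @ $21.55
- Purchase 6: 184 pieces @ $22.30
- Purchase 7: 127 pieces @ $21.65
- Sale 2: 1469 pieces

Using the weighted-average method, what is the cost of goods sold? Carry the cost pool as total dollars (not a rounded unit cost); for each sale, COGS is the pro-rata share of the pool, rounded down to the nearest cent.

COGS = $38,769.79

After Beginning: 219 on hand, pool $5,146.50 (≈ $23.5000 each)
After Purchase 1: 398 on hand, pool $9,308.25 (≈ $23.3876 each)
Sale 1, sell 269: 269/398 × $9,308.25 → $6,291.25
After Purchase 2: 441 on hand, pool $9,725.00 (≈ $22.0522 each)
After Purchase 3: 782 on hand, pool $17,687.35 (≈ $22.6181 each)
After Purchase 4: 1049 on hand, pool $23,427.85 (≈ $22.3335 each)
After Purchase 5: 1428 on hand, pool $31,595.30 (≈ $22.1256 each)
After Purchase 6: 1612 on hand, pool $35,698.50 (≈ $22.1455 each)
After Purchase 7: 1739 on hand, pool $38,448.05 (≈ $22.1093 each)
Sale 2, sell 1469: 1469/1739 × $38,448.05 → $32,478.54
Total COGS = $6,291.25 + $32,478.54 = $38,769.79
Ending inventory (cost pool remaining) = $5,969.51
Check: goods available $44,739.30 = COGS $38,769.79 + ending $5,969.51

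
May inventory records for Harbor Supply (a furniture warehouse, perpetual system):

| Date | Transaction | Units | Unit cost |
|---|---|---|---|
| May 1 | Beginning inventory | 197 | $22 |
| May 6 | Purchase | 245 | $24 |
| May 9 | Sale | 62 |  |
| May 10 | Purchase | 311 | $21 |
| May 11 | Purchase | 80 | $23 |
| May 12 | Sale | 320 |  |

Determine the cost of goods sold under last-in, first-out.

May 9, 62 sold [LIFO — newest first]: 62 @ $24 = $1,488
May 12, 320 sold [LIFO — newest first]: 80 @ $23 + 240 @ $21 = $6,880
Total COGS = $1,488 + $6,880 = $8,368
Ending inventory: 197 @ $22 + 183 @ $24 + 71 @ $21 = $10,217

COGS = $8,368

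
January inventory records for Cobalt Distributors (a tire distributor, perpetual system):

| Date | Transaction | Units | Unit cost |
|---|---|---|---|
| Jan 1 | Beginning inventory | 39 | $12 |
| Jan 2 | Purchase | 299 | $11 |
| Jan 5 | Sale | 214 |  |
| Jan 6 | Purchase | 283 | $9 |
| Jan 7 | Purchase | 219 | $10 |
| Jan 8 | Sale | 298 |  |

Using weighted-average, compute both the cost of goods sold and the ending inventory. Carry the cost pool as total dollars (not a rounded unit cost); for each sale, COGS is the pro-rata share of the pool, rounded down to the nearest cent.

After Jan 1: 39 on hand, pool $468.00 (≈ $12.0000 each)
After Jan 2: 338 on hand, pool $3,757.00 (≈ $11.1154 each)
Jan 5, sell 214: 214/338 × $3,757.00 → $2,378.69
After Jan 6: 407 on hand, pool $3,925.31 (≈ $9.6445 each)
After Jan 7: 626 on hand, pool $6,115.31 (≈ $9.7689 each)
Jan 8, sell 298: 298/626 × $6,115.31 → $2,911.12
Total COGS = $2,378.69 + $2,911.12 = $5,289.81
Ending inventory (cost pool remaining) = $3,204.19

COGS = $5,289.81; ending inventory = $3,204.19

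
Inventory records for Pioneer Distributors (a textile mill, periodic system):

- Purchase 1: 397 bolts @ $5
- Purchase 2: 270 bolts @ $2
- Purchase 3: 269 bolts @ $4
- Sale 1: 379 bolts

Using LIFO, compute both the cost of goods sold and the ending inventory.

Sale 1 (379) [LIFO — newest first]: 269 @ $4 + 110 @ $2 = $1,296
Ending inventory: 397 @ $5 + 160 @ $2 = $2,305
Check: goods available $3,601 = COGS $1,296 + ending $2,305

COGS = $1,296; ending inventory = $2,305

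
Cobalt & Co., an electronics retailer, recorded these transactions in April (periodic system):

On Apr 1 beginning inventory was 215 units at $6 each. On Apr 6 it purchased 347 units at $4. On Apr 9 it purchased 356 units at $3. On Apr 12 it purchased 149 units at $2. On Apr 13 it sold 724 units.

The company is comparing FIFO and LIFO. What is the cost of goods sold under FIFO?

FIFO COGS: 215 @ $6 + 347 @ $4 + 162 @ $3 = $3,164
LIFO COGS: 149 @ $2 + 356 @ $3 + 219 @ $4 = $2,242

COGS = $3,164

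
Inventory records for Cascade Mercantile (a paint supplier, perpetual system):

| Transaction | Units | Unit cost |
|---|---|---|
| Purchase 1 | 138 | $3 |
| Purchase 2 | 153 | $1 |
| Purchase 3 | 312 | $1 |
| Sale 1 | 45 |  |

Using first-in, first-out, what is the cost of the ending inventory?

Ending inventory = $744

Sale 1 (45) [FIFO — oldest first]: 45 @ $3 = $135
Ending inventory: 93 @ $3 + 153 @ $1 + 312 @ $1 = $744
Check: goods available $879 = COGS $135 + ending $744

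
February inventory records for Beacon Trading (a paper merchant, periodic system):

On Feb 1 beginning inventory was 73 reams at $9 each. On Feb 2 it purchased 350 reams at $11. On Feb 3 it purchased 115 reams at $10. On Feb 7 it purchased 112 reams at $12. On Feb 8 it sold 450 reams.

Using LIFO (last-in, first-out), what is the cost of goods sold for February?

COGS = $4,947

Feb 8, 450 sold [LIFO — newest first]: 112 @ $12 + 115 @ $10 + 223 @ $11 = $4,947
Ending inventory: 73 @ $9 + 127 @ $11 = $2,054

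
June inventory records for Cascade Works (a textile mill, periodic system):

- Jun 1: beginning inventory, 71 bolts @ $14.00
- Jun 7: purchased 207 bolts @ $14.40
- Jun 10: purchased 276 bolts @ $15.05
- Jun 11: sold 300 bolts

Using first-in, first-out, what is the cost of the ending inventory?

Jun 11, 300 sold [FIFO — oldest first]: 71 @ $14.00 + 207 @ $14.40 + 22 @ $15.05 = $4,305.90
Ending inventory: 254 @ $15.05 = $3,822.70
Check: goods available $8,128.60 = COGS $4,305.90 + ending $3,822.70

Ending inventory = $3,822.70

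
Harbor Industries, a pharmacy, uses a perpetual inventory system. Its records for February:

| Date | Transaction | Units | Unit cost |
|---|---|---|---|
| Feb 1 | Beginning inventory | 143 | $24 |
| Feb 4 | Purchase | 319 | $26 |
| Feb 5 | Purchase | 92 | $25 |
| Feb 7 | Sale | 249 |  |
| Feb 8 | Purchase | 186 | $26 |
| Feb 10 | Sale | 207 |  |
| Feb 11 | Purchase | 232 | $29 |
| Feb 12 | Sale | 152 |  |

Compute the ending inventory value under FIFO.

Feb 7, 249 sold [FIFO — oldest first]: 143 @ $24 + 106 @ $26 = $6,188
Feb 10, 207 sold [FIFO — oldest first]: 207 @ $26 = $5,382
Feb 12, 152 sold [FIFO — oldest first]: 6 @ $26 + 92 @ $25 + 54 @ $26 = $3,860
Total COGS = $6,188 + $5,382 + $3,860 = $15,430
Ending inventory: 132 @ $26 + 232 @ $29 = $10,160
Check: goods available $25,590 = COGS $15,430 + ending $10,160

Ending inventory = $10,160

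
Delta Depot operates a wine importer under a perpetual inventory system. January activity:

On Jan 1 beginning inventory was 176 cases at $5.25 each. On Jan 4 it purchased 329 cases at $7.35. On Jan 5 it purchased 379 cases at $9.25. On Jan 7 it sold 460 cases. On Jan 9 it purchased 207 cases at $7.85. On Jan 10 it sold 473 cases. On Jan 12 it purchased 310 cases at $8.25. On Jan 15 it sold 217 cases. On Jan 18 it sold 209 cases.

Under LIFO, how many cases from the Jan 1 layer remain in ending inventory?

42

Jan 7, 460 sold [LIFO — newest first]: 379 @ $9.25 + 81 @ $7.35 = $4,101.10
Jan 10, 473 sold [LIFO — newest first]: 207 @ $7.85 + 248 @ $7.35 + 18 @ $5.25 = $3,542.25
Jan 15, 217 sold [LIFO — newest first]: 217 @ $8.25 = $1,790.25
Jan 18, 209 sold [LIFO — newest first]: 93 @ $8.25 + 116 @ $5.25 = $1,376.25
Total COGS = $4,101.10 + $3,542.25 + $1,790.25 + $1,376.25 = $10,809.85
Ending inventory: 42 @ $5.25 = $220.50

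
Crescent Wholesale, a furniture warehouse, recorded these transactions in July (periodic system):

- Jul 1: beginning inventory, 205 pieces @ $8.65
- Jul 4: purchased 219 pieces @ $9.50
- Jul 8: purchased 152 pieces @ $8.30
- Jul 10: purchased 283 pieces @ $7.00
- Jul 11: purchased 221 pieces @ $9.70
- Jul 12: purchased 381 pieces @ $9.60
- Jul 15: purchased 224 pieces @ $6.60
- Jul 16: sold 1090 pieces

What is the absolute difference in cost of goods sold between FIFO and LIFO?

FIFO COGS: 205 @ $8.65 + 219 @ $9.50 + 152 @ $8.30 + 283 @ $7.00 + 221 @ $9.70 + 10 @ $9.60 = $9,336.05
LIFO COGS: 224 @ $6.60 + 381 @ $9.60 + 221 @ $9.70 + 264 @ $7.00 = $9,127.70
Difference = |$9,336.05 − $9,127.70| = $208.35

$208.35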